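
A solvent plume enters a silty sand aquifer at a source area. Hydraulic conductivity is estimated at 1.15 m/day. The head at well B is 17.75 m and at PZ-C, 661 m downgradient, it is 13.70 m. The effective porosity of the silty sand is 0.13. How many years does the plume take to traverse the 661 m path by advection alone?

33.4

Hydraulic gradient i = (17.75 − 13.70) / 661 = 4.05 / 661 = 0.006127.
Darcy flux q = K · i = 1.150 × 0.006127 = 0.007046 m/day.
Seepage velocity v = q / n_e = 0.007046 / 0.13 = 0.05420 m/day.
Travel time t = L / v = 661 / 0.05420 = 12195 days = 33.39 years.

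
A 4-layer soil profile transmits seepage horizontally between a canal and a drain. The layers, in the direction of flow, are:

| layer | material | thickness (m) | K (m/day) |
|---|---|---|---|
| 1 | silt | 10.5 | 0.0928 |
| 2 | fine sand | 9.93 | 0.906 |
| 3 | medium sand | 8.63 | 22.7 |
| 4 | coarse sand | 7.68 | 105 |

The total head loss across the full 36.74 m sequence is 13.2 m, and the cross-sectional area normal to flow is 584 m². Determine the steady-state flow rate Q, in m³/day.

61.9

Flow is perpendicular to layering, so the layers act in series and the equivalent K is the thickness-weighted harmonic mean.
Total thickness L = 10.5 + 9.93 + 8.63 + 7.68 = 36.74 m.
Σ(b_i/K_i) = 10.5/0.0928 + 9.93/0.906 + 8.63/22.7 + 7.68/105 = 124.6 d.
K_eq = L / Σ(b_i/K_i) = 36.74 / 124.6 = 0.2950 m/day.
Q = K_eq · A · (Δh/L) = 0.2950 × 584 × (13.2/36.74) = 61.89 m³/day.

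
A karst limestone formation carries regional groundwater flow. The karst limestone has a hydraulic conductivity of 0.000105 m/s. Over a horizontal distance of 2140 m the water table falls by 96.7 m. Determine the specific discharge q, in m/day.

Convert K: 0.000105 m/s × 86400 = 9.072 m/day.
Hydraulic gradient i = Δh / L = 96.7 / 2140 = 0.04519.
Specific discharge q = K · i = 9.072 × 0.04519 = 0.4099 m/day.

0.410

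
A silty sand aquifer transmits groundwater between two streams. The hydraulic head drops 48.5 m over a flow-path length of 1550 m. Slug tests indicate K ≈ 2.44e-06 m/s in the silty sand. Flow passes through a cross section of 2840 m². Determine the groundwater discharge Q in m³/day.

Convert K: 2.44e-06 m/s × 86400 = 0.2108 m/day.
Hydraulic gradient i = Δh / L = 48.5 / 1550 = 0.03129.
Darcy's law: Q = K · A · i = 0.2108 × 2840 × 0.03129 = 18.73 m³/day.

18.7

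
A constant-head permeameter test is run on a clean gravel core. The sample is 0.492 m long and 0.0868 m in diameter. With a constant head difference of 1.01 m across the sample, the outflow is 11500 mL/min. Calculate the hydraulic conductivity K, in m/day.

Cross-sectional area A = π·(d/2)² = π × (0.0868/2)² = 0.005917 m².
Convert discharge: 11500 mL/min = 0.0001917 m³/s.
Darcy's law rearranged: K = Q·L / (A·Δh) = 0.0001917 × 0.492 / (0.005917 × 1.01) = 0.01578 m/s = 1363 m/day.

1360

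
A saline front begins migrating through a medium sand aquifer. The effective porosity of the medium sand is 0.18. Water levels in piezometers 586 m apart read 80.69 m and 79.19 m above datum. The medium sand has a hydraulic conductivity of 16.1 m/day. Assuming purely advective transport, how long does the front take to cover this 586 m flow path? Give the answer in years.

7.01

Hydraulic gradient i = (80.69 − 79.19) / 586 = 1.5 / 586 = 0.002560.
Darcy flux q = K · i = 16.10 × 0.002560 = 0.04121 m/day.
Seepage velocity v = q / n_e = 0.04121 / 0.18 = 0.2290 m/day.
Travel time t = L / v = 586 / 0.2290 = 2559 days = 7.007 years.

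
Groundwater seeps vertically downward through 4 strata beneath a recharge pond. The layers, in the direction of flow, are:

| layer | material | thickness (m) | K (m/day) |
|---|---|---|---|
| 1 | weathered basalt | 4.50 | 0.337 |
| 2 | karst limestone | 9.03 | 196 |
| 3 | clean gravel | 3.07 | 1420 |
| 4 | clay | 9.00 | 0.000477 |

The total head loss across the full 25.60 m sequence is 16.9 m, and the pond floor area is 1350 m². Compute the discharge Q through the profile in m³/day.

Flow is perpendicular to layering, so the layers act in series and the equivalent K is the thickness-weighted harmonic mean.
Total thickness L = 4.50 + 9.03 + 3.07 + 9.00 = 25.60 m.
Σ(b_i/K_i) = 4.50/0.337 + 9.03/196 + 3.07/1420 + 9.00/0.000477 = 18881 d.
K_eq = L / Σ(b_i/K_i) = 25.60 / 18881 = 0.001356 m/day.
Q = K_eq · A · (Δh/L) = 0.001356 × 1350 × (16.9/25.60) = 1.208 m³/day.

1.21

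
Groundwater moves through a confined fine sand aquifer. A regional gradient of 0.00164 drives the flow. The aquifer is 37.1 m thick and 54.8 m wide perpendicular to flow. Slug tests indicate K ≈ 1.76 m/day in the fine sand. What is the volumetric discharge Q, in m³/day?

5.87

Cross-sectional area A = 54.8 × 37.1 = 2033 m².
Hydraulic gradient i = 0.00164.
Darcy's law: Q = K · A · i = 1.760 × 2033 × 0.001640 = 5.868 m³/day.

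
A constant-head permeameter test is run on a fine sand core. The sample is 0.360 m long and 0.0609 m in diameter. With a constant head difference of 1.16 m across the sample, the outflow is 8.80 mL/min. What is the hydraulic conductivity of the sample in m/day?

1.35

Cross-sectional area A = π·(d/2)² = π × (0.0609/2)² = 0.002913 m².
Convert discharge: 8.80 mL/min = 1.467e-07 m³/s.
Darcy's law rearranged: K = Q·L / (A·Δh) = 1.467e-07 × 0.360 / (0.002913 × 1.16) = 1.563e-05 m/s = 1.350 m/day.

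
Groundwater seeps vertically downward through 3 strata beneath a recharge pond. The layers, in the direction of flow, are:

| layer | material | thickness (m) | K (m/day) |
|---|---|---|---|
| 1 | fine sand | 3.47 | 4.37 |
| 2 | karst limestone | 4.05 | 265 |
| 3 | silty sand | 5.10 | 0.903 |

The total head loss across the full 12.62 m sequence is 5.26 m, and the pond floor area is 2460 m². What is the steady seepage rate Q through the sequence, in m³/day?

Flow is perpendicular to layering, so the layers act in series and the equivalent K is the thickness-weighted harmonic mean.
Total thickness L = 3.47 + 4.05 + 5.10 = 12.62 m.
Σ(b_i/K_i) = 3.47/4.37 + 4.05/265 + 5.10/0.903 = 6.457 d.
K_eq = L / Σ(b_i/K_i) = 12.62 / 6.457 = 1.954 m/day.
Q = K_eq · A · (Δh/L) = 1.954 × 2460 × (5.26/12.62) = 2004 m³/day.

2000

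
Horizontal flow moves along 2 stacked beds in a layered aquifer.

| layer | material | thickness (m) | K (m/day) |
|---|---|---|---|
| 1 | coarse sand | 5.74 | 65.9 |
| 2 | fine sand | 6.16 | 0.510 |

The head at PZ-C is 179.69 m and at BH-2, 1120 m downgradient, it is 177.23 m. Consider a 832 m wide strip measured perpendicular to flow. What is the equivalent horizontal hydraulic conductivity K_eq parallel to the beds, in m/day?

Flow is parallel to layering, so each bed carries its own Darcy discharge and the transmissivities add.
Σ(K_i·b_i) = 65.9×5.74 + 0.510×6.16 = 381.4 m²/day.
Total thickness b = 11.90 m, so K_eq = Σ(K_i·b_i)/b = 32.05 m/day.

32.1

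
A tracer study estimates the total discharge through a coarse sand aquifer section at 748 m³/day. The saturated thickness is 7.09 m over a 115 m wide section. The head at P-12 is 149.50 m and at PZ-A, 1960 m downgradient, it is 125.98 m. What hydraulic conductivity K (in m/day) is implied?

76.4

Cross-sectional area A = 115 × 7.09 = 815.4 m².
Hydraulic gradient i = (149.50 − 125.98) / 1960 = 23.52 / 1960 = 0.01200.
From Q = K·A·i, K = Q / (A·i) = 748 / (815.4 × 0.01200) = 76.45 m/day.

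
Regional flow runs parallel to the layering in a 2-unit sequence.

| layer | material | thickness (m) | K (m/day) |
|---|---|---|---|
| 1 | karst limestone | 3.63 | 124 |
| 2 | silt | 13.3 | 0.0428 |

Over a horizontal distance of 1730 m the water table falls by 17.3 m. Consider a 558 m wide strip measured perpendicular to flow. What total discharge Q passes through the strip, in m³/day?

Flow is parallel to layering, so each bed carries its own Darcy discharge and the transmissivities add.
Σ(K_i·b_i) = 124×3.63 + 0.0428×13.3 = 450.7 m²/day.
Hydraulic gradient i = Δh / L = 17.3 / 1730 = 0.01000.
Q = Σ(K_i·b_i) · W · i = 450.7 × 558 × 0.01000 = 2515 m³/day.

2510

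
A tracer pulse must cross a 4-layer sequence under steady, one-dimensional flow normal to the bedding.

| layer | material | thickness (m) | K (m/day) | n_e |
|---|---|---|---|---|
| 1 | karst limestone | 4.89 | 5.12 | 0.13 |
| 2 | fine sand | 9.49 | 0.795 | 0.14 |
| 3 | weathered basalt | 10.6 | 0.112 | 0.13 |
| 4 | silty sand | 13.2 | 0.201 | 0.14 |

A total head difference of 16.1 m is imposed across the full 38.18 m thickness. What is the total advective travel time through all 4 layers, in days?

With flow normal to the layers, continuity requires the same specific discharge q through every layer.
Σ(b_i/K_i) = 4.89/5.12 + 9.49/0.795 + 10.6/0.112 + 13.2/0.201 = 173.2 d.
q = Δh / Σ(b_i/K_i) = 16.1 / 173.2 = 0.09295 m/day.
In each layer the seepage velocity is v_i = q/n_i, so the layer transit time is t_i = b_i·n_i / q:
  layer 1 (karst limestone): t_1 = 4.89 × 0.13 / 0.09295 = 6.839 d
  layer 2 (fine sand): t_2 = 9.49 × 0.14 / 0.09295 = 14.29 d
  layer 3 (weathered basalt): t_3 = 10.6 × 0.13 / 0.09295 = 14.82 d
  layer 4 (silty sand): t_4 = 13.2 × 0.14 / 0.09295 = 19.88 d
Total t = Σ t_i = 55.84 days.

55.8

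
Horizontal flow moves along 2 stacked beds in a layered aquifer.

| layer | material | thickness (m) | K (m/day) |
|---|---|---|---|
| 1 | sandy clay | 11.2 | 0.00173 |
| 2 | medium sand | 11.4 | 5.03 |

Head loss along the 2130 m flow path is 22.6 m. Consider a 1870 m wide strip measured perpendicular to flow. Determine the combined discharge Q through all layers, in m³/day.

Flow is parallel to layering, so each bed carries its own Darcy discharge and the transmissivities add.
Σ(K_i·b_i) = 0.00173×11.2 + 5.03×11.4 = 57.36 m²/day.
Hydraulic gradient i = Δh / L = 22.6 / 2130 = 0.01061.
Q = Σ(K_i·b_i) · W · i = 57.36 × 1870 × 0.01061 = 1138 m³/day.

1140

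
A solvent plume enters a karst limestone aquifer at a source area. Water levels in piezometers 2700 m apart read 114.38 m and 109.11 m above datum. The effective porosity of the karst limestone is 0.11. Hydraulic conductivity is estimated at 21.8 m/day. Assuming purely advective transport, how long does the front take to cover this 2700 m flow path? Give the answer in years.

Hydraulic gradient i = (114.38 − 109.11) / 2700 = 5.27 / 2700 = 0.001952.
Darcy flux q = K · i = 21.80 × 0.001952 = 0.04255 m/day.
Seepage velocity v = q / n_e = 0.04255 / 0.11 = 0.3868 m/day.
Travel time t = L / v = 2700 / 0.3868 = 6980 days = 19.11 years.

19.1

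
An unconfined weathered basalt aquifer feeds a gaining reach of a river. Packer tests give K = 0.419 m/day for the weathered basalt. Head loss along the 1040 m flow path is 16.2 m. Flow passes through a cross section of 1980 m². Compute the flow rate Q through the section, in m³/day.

Hydraulic gradient i = Δh / L = 16.2 / 1040 = 0.01558.
Darcy's law: Q = K · A · i = 0.4190 × 1980 × 0.01558 = 12.92 m³/day.

12.9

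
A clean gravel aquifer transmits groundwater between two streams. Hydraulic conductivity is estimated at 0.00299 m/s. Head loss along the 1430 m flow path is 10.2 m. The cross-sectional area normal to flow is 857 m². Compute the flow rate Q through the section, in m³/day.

1580

Convert K: 0.00299 m/s × 86400 = 258.3 m/day.
Hydraulic gradient i = Δh / L = 10.2 / 1430 = 0.007133.
Darcy's law: Q = K · A · i = 258.3 × 857.0 × 0.007133 = 1579 m³/day.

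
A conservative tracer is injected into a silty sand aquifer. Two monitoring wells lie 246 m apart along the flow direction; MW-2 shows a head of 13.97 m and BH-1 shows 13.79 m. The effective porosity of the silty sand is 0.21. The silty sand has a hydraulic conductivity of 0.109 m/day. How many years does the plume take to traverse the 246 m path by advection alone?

1770

Hydraulic gradient i = (13.97 − 13.79) / 246 = 0.18 / 246 = 0.0007317.
Darcy flux q = K · i = 0.1090 × 0.0007317 = 7.976e-05 m/day.
Seepage velocity v = q / n_e = 7.976e-05 / 0.21 = 0.0003798 m/day.
Travel time t = L / v = 246 / 0.0003798 = 6.477e+05 days = 1773 years.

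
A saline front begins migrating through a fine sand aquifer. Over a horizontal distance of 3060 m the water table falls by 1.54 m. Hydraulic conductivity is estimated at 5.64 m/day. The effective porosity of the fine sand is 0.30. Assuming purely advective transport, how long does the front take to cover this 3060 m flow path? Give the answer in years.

Hydraulic gradient i = Δh / L = 1.54 / 3060 = 0.0005033.
Darcy flux q = K · i = 5.640 × 0.0005033 = 0.002838 m/day.
Seepage velocity v = q / n_e = 0.002838 / 0.30 = 0.009461 m/day.
Travel time t = L / v = 3060 / 0.009461 = 3.234e+05 days = 885.5 years.

885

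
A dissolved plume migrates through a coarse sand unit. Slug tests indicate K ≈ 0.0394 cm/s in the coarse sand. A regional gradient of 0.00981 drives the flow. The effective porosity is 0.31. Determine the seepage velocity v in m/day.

Convert K: 0.0394 cm/s × 864 = 34.04 m/day.
Hydraulic gradient i = 0.00981.
Darcy flux q = K · i = 34.04 × 0.009810 = 0.3339 m/day.
Seepage velocity v = q / n_e = 0.3339 / 0.31 = 1.077 m/day.

1.08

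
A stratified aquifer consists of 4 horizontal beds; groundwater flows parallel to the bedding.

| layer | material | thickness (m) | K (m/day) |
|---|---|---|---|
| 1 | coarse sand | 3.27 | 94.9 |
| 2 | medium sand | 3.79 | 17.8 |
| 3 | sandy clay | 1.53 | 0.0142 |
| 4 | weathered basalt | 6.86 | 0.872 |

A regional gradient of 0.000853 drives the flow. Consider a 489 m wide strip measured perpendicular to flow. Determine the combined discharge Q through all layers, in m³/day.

160

Flow is parallel to layering, so each bed carries its own Darcy discharge and the transmissivities add.
Σ(K_i·b_i) = 94.9×3.27 + 17.8×3.79 + 0.0142×1.53 + 0.872×6.86 = 383.8 m²/day.
Hydraulic gradient i = 0.000853.
Q = Σ(K_i·b_i) · W · i = 383.8 × 489 × 0.0008530 = 160.1 m³/day.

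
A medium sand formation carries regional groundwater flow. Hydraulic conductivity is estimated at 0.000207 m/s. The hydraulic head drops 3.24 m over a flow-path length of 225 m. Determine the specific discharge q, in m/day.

0.258

Convert K: 0.000207 m/s × 86400 = 17.88 m/day.
Hydraulic gradient i = Δh / L = 3.24 / 225 = 0.01440.
Specific discharge q = K · i = 17.88 × 0.01440 = 0.2575 m/day.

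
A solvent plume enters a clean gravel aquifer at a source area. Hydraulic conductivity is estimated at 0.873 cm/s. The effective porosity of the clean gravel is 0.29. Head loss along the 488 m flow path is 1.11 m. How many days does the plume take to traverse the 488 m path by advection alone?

Convert K: 0.873 cm/s × 864 = 754.3 m/day.
Hydraulic gradient i = Δh / L = 1.11 / 488 = 0.002275.
Darcy flux q = K · i = 754.3 × 0.002275 = 1.716 m/day.
Seepage velocity v = q / n_e = 1.716 / 0.29 = 5.916 m/day.
Travel time t = L / v = 488 / 5.916 = 82.49 days.

82.5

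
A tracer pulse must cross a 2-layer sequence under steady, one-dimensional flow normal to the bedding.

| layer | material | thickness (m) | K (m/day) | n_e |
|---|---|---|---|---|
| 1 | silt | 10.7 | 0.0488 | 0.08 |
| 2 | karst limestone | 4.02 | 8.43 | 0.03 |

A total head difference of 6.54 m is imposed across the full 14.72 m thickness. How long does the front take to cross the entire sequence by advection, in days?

With flow normal to the layers, continuity requires the same specific discharge q through every layer.
Σ(b_i/K_i) = 10.7/0.0488 + 4.02/8.43 = 219.7 d.
q = Δh / Σ(b_i/K_i) = 6.54 / 219.7 = 0.02976 m/day.
In each layer the seepage velocity is v_i = q/n_i, so the layer transit time is t_i = b_i·n_i / q:
  layer 1 (silt): t_1 = 10.7 × 0.08 / 0.02976 = 28.76 d
  layer 2 (karst limestone): t_2 = 4.02 × 0.03 / 0.02976 = 4.052 d
Total t = Σ t_i = 32.81 days.

32.8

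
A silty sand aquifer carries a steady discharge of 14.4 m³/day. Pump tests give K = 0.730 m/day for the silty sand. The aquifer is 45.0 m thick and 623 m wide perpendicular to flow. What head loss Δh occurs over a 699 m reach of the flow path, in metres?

0.492

Cross-sectional area A = 623 × 45.0 = 28035 m².
From Q = K·A·i, i = Q / (K·A) = 14.4 / (0.7300 × 28035) = 0.0007036.
Head loss Δh = i · L = 0.0007036 × 699 = 0.4918 m.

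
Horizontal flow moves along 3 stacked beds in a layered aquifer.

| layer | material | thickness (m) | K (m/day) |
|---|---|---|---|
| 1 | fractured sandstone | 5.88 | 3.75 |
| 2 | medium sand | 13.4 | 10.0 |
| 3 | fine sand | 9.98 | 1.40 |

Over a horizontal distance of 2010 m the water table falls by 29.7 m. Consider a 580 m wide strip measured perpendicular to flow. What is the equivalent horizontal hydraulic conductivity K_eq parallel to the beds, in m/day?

5.81

Flow is parallel to layering, so each bed carries its own Darcy discharge and the transmissivities add.
Σ(K_i·b_i) = 3.75×5.88 + 10.0×13.4 + 1.40×9.98 = 170.0 m²/day.
Total thickness b = 29.26 m, so K_eq = Σ(K_i·b_i)/b = 5.811 m/day.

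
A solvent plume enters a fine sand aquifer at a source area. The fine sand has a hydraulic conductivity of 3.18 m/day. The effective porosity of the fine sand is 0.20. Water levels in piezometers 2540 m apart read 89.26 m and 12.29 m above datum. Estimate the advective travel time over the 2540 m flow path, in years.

14.4

Hydraulic gradient i = (89.26 − 12.29) / 2540 = 76.97 / 2540 = 0.03030.
Darcy flux q = K · i = 3.180 × 0.03030 = 0.09636 m/day.
Seepage velocity v = q / n_e = 0.09636 / 0.20 = 0.4818 m/day.
Travel time t = L / v = 2540 / 0.4818 = 5272 days = 14.43 years.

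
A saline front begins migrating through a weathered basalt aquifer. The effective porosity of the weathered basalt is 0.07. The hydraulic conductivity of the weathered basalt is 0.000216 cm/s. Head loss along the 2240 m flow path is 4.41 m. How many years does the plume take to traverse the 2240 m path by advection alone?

1170

Convert K: 0.000216 cm/s × 864 = 0.1866 m/day.
Hydraulic gradient i = Δh / L = 4.41 / 2240 = 0.001969.
Darcy flux q = K · i = 0.1866 × 0.001969 = 0.0003674 m/day.
Seepage velocity v = q / n_e = 0.0003674 / 0.07 = 0.005249 m/day.
Travel time t = L / v = 2240 / 0.005249 = 4.268e+05 days = 1168 years.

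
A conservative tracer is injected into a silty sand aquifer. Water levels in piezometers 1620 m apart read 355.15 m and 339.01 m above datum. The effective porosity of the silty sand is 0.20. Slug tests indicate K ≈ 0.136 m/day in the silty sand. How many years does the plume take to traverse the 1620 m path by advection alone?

Hydraulic gradient i = (355.15 − 339.01) / 1620 = 16.14 / 1620 = 0.009963.
Darcy flux q = K · i = 0.1360 × 0.009963 = 0.001355 m/day.
Seepage velocity v = q / n_e = 0.001355 / 0.20 = 0.006775 m/day.
Travel time t = L / v = 1620 / 0.006775 = 2.391e+05 days = 654.7 years.

655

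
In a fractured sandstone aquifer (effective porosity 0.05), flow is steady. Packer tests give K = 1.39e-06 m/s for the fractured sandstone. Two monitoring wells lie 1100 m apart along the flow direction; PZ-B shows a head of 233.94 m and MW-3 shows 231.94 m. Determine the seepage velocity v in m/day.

Convert K: 1.39e-06 m/s × 86400 = 0.1201 m/day.
Hydraulic gradient i = (233.94 − 231.94) / 1100 = 2 / 1100 = 0.001818.
Darcy flux q = K · i = 0.1201 × 0.001818 = 0.0002184 m/day.
Seepage velocity v = q / n_e = 0.0002184 / 0.05 = 0.004367 m/day.

0.00437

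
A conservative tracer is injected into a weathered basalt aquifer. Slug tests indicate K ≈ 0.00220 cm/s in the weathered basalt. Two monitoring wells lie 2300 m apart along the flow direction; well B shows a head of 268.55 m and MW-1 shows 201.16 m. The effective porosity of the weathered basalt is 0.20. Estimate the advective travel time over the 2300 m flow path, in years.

Convert K: 0.00220 cm/s × 864 = 1.901 m/day.
Hydraulic gradient i = (268.55 − 201.16) / 2300 = 67.39 / 2300 = 0.02930.
Darcy flux q = K · i = 1.901 × 0.02930 = 0.05569 m/day.
Seepage velocity v = q / n_e = 0.05569 / 0.20 = 0.2785 m/day.
Travel time t = L / v = 2300 / 0.2785 = 8260 days = 22.61 years.

22.6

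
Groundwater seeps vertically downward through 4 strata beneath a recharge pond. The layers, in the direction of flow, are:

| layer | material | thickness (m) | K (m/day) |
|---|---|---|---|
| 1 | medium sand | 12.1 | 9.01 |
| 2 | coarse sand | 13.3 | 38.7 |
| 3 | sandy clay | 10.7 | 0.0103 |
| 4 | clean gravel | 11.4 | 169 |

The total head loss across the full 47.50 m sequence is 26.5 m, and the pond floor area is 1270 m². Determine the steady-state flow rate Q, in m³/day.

Flow is perpendicular to layering, so the layers act in series and the equivalent K is the thickness-weighted harmonic mean.
Total thickness L = 12.1 + 13.3 + 10.7 + 11.4 = 47.50 m.
Σ(b_i/K_i) = 12.1/9.01 + 13.3/38.7 + 10.7/0.0103 + 11.4/169 = 1041 d.
K_eq = L / Σ(b_i/K_i) = 47.50 / 1041 = 0.04565 m/day.
Q = K_eq · A · (Δh/L) = 0.04565 × 1270 × (26.5/47.50) = 32.34 m³/day.

32.3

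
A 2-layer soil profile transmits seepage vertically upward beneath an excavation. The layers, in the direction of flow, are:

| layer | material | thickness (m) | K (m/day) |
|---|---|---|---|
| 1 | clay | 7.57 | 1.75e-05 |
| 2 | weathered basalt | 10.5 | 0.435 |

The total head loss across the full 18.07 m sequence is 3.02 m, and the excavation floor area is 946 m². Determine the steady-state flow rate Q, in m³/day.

0.00660

Flow is perpendicular to layering, so the layers act in series and the equivalent K is the thickness-weighted harmonic mean.
Total thickness L = 7.57 + 10.5 = 18.07 m.
Σ(b_i/K_i) = 7.57/1.75e-05 + 10.5/0.435 = 4.326e+05 d.
K_eq = L / Σ(b_i/K_i) = 18.07 / 4.326e+05 = 4.177e-05 m/day.
Q = K_eq · A · (Δh/L) = 4.177e-05 × 946 × (3.02/18.07) = 0.006604 m³/day.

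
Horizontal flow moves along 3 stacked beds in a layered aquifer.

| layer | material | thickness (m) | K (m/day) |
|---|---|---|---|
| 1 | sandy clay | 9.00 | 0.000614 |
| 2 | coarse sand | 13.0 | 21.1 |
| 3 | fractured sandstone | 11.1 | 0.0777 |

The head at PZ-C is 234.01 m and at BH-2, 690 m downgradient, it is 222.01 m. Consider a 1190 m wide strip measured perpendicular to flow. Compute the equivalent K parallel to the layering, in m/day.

Flow is parallel to layering, so each bed carries its own Darcy discharge and the transmissivities add.
Σ(K_i·b_i) = 0.000614×9.00 + 21.1×13.0 + 0.0777×11.1 = 275.2 m²/day.
Total thickness b = 33.10 m, so K_eq = Σ(K_i·b_i)/b = 8.313 m/day.

8.31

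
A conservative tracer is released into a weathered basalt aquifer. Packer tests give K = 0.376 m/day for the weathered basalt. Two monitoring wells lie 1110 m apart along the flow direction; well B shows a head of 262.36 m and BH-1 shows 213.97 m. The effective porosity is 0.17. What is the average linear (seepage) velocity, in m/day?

Hydraulic gradient i = (262.36 − 213.97) / 1110 = 48.39 / 1110 = 0.04359.
Darcy flux q = K · i = 0.3760 × 0.04359 = 0.01639 m/day.
Seepage velocity v = q / n_e = 0.01639 / 0.17 = 0.09642 m/day.

0.0964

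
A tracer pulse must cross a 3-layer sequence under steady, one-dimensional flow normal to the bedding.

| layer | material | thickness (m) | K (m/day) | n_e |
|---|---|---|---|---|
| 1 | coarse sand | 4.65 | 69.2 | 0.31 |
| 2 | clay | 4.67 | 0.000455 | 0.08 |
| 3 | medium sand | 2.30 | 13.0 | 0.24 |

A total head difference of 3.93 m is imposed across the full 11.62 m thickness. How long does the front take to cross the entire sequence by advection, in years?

16.9

With flow normal to the layers, continuity requires the same specific discharge q through every layer.
Σ(b_i/K_i) = 4.65/69.2 + 4.67/0.000455 + 2.30/13.0 = 10264 d.
q = Δh / Σ(b_i/K_i) = 3.93 / 10264 = 0.0003829 m/day.
In each layer the seepage velocity is v_i = q/n_i, so the layer transit time is t_i = b_i·n_i / q:
  layer 1 (coarse sand): t_1 = 4.65 × 0.31 / 0.0003829 = 3765 d
  layer 2 (clay): t_2 = 4.67 × 0.08 / 0.0003829 = 975.7 d
  layer 3 (medium sand): t_3 = 2.30 × 0.24 / 0.0003829 = 1442 d
Total t = Σ t_i = 6182 days = 16.93 years.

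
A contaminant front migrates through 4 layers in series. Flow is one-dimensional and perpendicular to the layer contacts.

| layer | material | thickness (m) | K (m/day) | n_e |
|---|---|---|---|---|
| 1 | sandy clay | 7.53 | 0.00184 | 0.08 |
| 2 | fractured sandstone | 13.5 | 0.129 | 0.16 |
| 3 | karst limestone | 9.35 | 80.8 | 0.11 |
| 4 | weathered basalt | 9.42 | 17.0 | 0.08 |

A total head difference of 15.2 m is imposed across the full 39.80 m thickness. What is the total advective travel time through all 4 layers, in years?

3.44

With flow normal to the layers, continuity requires the same specific discharge q through every layer.
Σ(b_i/K_i) = 7.53/0.00184 + 13.5/0.129 + 9.35/80.8 + 9.42/17.0 = 4198 d.
q = Δh / Σ(b_i/K_i) = 15.2 / 4198 = 0.003621 m/day.
In each layer the seepage velocity is v_i = q/n_i, so the layer transit time is t_i = b_i·n_i / q:
  layer 1 (sandy clay): t_1 = 7.53 × 0.08 / 0.003621 = 166.4 d
  layer 2 (fractured sandstone): t_2 = 13.5 × 0.16 / 0.003621 = 596.5 d
  layer 3 (karst limestone): t_3 = 9.35 × 0.11 / 0.003621 = 284.0 d
  layer 4 (weathered basalt): t_4 = 9.42 × 0.08 / 0.003621 = 208.1 d
Total t = Σ t_i = 1255 days = 3.436 years.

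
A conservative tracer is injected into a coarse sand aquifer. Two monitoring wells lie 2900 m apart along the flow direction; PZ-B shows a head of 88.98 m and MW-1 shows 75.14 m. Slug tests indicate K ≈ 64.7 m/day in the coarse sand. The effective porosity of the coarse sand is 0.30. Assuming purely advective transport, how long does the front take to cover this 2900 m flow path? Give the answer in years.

Hydraulic gradient i = (88.98 − 75.14) / 2900 = 13.84 / 2900 = 0.004772.
Darcy flux q = K · i = 64.70 × 0.004772 = 0.3088 m/day.
Seepage velocity v = q / n_e = 0.3088 / 0.30 = 1.029 m/day.
Travel time t = L / v = 2900 / 1.029 = 2818 days = 7.714 years.

7.71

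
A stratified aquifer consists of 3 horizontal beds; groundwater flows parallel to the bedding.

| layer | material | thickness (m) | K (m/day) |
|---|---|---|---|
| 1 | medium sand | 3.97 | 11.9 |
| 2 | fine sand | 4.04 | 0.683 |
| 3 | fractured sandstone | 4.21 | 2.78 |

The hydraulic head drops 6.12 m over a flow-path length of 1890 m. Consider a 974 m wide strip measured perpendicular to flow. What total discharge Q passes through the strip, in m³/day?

195

Flow is parallel to layering, so each bed carries its own Darcy discharge and the transmissivities add.
Σ(K_i·b_i) = 11.9×3.97 + 0.683×4.04 + 2.78×4.21 = 61.71 m²/day.
Hydraulic gradient i = Δh / L = 6.12 / 1890 = 0.003238.
Q = Σ(K_i·b_i) · W · i = 61.71 × 974 × 0.003238 = 194.6 m³/day.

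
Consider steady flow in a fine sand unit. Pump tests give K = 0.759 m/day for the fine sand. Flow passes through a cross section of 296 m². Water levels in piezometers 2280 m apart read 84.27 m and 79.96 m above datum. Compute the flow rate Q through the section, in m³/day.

0.425

Hydraulic gradient i = (84.27 − 79.96) / 2280 = 4.31 / 2280 = 0.001890.
Darcy's law: Q = K · A · i = 0.7590 × 296.0 × 0.001890 = 0.4247 m³/day.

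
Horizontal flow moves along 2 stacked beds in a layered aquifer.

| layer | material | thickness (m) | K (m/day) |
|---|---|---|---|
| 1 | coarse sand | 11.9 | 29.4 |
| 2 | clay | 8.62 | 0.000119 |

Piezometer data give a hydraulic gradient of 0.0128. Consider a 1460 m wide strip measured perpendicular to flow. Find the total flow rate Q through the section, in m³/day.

6540

Flow is parallel to layering, so each bed carries its own Darcy discharge and the transmissivities add.
Σ(K_i·b_i) = 29.4×11.9 + 0.000119×8.62 = 349.9 m²/day.
Hydraulic gradient i = 0.0128.
Q = Σ(K_i·b_i) · W · i = 349.9 × 1460 × 0.01280 = 6538 m³/day.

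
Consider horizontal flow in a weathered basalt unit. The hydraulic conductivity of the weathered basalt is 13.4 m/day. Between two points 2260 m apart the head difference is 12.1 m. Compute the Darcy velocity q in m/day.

0.0717

Hydraulic gradient i = Δh / L = 12.1 / 2260 = 0.005354.
Specific discharge q = K · i = 13.40 × 0.005354 = 0.07174 m/day.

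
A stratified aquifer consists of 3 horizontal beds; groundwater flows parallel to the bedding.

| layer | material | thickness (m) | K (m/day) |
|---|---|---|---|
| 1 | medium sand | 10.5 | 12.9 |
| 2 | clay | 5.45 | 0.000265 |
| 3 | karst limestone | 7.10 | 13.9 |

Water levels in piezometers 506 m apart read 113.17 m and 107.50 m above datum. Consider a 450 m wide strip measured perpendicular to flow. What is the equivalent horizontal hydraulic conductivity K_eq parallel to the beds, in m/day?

10.2

Flow is parallel to layering, so each bed carries its own Darcy discharge and the transmissivities add.
Σ(K_i·b_i) = 12.9×10.5 + 0.000265×5.45 + 13.9×7.10 = 234.1 m²/day.
Total thickness b = 23.05 m, so K_eq = Σ(K_i·b_i)/b = 10.16 m/day.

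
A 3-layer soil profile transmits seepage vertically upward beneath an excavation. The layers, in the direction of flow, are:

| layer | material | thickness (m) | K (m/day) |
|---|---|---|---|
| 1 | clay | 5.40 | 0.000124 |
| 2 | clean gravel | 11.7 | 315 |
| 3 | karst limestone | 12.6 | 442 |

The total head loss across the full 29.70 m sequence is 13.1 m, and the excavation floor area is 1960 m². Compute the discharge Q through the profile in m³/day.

0.590

Flow is perpendicular to layering, so the layers act in series and the equivalent K is the thickness-weighted harmonic mean.
Total thickness L = 5.40 + 11.7 + 12.6 = 29.70 m.
Σ(b_i/K_i) = 5.40/0.000124 + 11.7/315 + 12.6/442 = 43548 d.
K_eq = L / Σ(b_i/K_i) = 29.70 / 43548 = 0.0006820 m/day.
Q = K_eq · A · (Δh/L) = 0.0006820 × 1960 × (13.1/29.70) = 0.5896 m³/day.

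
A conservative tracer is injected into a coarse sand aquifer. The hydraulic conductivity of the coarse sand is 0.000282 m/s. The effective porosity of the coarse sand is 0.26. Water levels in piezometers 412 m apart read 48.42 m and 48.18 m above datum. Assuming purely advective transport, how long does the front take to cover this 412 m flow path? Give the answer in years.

20.7

Convert K: 0.000282 m/s × 86400 = 24.36 m/day.
Hydraulic gradient i = (48.42 − 48.18) / 412 = 0.24 / 412 = 0.0005825.
Darcy flux q = K · i = 24.36 × 0.0005825 = 0.01419 m/day.
Seepage velocity v = q / n_e = 0.01419 / 0.26 = 0.05459 m/day.
Travel time t = L / v = 412 / 0.05459 = 7547 days = 20.66 years.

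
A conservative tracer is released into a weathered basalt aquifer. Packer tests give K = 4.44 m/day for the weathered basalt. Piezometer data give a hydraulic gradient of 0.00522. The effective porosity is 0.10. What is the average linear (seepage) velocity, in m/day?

0.232

Hydraulic gradient i = 0.00522.
Darcy flux q = K · i = 4.440 × 0.005220 = 0.02318 m/day.
Seepage velocity v = q / n_e = 0.02318 / 0.10 = 0.2318 m/day.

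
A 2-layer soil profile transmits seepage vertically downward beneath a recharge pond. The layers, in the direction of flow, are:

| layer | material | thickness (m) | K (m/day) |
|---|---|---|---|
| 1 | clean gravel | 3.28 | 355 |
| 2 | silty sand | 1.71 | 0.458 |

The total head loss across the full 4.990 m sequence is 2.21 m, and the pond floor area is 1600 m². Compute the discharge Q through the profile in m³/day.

Flow is perpendicular to layering, so the layers act in series and the equivalent K is the thickness-weighted harmonic mean.
Total thickness L = 3.28 + 1.71 = 4.990 m.
Σ(b_i/K_i) = 3.28/355 + 1.71/0.458 = 3.743 d.
K_eq = L / Σ(b_i/K_i) = 4.990 / 3.743 = 1.333 m/day.
Q = K_eq · A · (Δh/L) = 1.333 × 1600 × (2.21/4.990) = 944.7 m³/day.

945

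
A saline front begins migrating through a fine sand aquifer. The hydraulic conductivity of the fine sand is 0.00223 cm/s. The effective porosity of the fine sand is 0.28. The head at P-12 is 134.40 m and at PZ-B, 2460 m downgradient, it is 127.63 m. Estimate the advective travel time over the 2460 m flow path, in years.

356

Convert K: 0.00223 cm/s × 864 = 1.927 m/day.
Hydraulic gradient i = (134.40 − 127.63) / 2460 = 6.77 / 2460 = 0.002752.
Darcy flux q = K · i = 1.927 × 0.002752 = 0.005302 m/day.
Seepage velocity v = q / n_e = 0.005302 / 0.28 = 0.01894 m/day.
Travel time t = L / v = 2460 / 0.01894 = 1.299e+05 days = 355.7 years.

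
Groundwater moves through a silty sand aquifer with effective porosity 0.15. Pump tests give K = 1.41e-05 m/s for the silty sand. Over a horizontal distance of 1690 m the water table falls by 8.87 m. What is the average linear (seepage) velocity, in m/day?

Convert K: 1.41e-05 m/s × 86400 = 1.218 m/day.
Hydraulic gradient i = Δh / L = 8.87 / 1690 = 0.005249.
Darcy flux q = K · i = 1.218 × 0.005249 = 0.006394 m/day.
Seepage velocity v = q / n_e = 0.006394 / 0.15 = 0.04263 m/day.

0.0426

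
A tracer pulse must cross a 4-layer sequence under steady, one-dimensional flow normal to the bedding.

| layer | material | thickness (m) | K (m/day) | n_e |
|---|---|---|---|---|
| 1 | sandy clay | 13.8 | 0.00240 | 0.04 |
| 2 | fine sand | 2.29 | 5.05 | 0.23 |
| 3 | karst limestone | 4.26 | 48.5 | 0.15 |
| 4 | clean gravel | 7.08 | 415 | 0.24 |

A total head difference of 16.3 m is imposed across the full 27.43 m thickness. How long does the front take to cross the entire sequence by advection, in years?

With flow normal to the layers, continuity requires the same specific discharge q through every layer.
Σ(b_i/K_i) = 13.8/0.00240 + 2.29/5.05 + 4.26/48.5 + 7.08/415 = 5751 d.
q = Δh / Σ(b_i/K_i) = 16.3 / 5751 = 0.002835 m/day.
In each layer the seepage velocity is v_i = q/n_i, so the layer transit time is t_i = b_i·n_i / q:
  layer 1 (sandy clay): t_1 = 13.8 × 0.04 / 0.002835 = 194.7 d
  layer 2 (fine sand): t_2 = 2.29 × 0.23 / 0.002835 = 185.8 d
  layer 3 (karst limestone): t_3 = 4.26 × 0.15 / 0.002835 = 225.4 d
  layer 4 (clean gravel): t_4 = 7.08 × 0.24 / 0.002835 = 599.5 d
Total t = Σ t_i = 1205 days = 3.300 years.

3.30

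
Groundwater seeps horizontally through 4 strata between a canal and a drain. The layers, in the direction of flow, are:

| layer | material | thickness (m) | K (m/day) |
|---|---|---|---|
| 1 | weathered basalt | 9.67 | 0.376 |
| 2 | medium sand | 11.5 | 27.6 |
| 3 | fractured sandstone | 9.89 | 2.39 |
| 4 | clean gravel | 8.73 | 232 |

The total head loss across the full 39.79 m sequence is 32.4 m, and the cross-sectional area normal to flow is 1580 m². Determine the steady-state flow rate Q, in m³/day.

Flow is perpendicular to layering, so the layers act in series and the equivalent K is the thickness-weighted harmonic mean.
Total thickness L = 9.67 + 11.5 + 9.89 + 8.73 = 39.79 m.
Σ(b_i/K_i) = 9.67/0.376 + 11.5/27.6 + 9.89/2.39 + 8.73/232 = 30.31 d.
K_eq = L / Σ(b_i/K_i) = 39.79 / 30.31 = 1.313 m/day.
Q = K_eq · A · (Δh/L) = 1.313 × 1580 × (32.4/39.79) = 1689 m³/day.

1690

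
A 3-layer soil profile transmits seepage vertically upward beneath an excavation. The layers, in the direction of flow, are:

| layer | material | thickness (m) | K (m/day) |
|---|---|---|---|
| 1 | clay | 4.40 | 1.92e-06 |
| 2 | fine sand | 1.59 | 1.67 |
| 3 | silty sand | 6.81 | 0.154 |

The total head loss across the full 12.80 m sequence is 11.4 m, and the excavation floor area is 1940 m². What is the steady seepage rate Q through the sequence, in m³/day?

Flow is perpendicular to layering, so the layers act in series and the equivalent K is the thickness-weighted harmonic mean.
Total thickness L = 4.40 + 1.59 + 6.81 = 12.80 m.
Σ(b_i/K_i) = 4.40/1.92e-06 + 1.59/1.67 + 6.81/0.154 = 2.292e+06 d.
K_eq = L / Σ(b_i/K_i) = 12.80 / 2.292e+06 = 5.585e-06 m/day.
Q = K_eq · A · (Δh/L) = 5.585e-06 × 1940 × (11.4/12.80) = 0.009650 m³/day.

0.00965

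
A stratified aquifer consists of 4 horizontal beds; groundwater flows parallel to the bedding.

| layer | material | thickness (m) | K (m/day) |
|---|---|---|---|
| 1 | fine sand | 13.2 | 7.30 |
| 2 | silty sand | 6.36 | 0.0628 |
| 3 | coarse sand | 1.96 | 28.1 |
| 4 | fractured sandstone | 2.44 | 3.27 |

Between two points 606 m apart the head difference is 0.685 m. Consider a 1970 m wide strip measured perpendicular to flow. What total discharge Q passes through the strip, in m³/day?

356

Flow is parallel to layering, so each bed carries its own Darcy discharge and the transmissivities add.
Σ(K_i·b_i) = 7.30×13.2 + 0.0628×6.36 + 28.1×1.96 + 3.27×2.44 = 159.8 m²/day.
Hydraulic gradient i = Δh / L = 0.685 / 606 = 0.001130.
Q = Σ(K_i·b_i) · W · i = 159.8 × 1970 × 0.001130 = 355.9 m³/day.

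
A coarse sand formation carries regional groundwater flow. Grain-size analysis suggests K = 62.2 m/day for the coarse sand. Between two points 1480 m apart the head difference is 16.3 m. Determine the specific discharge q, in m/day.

Hydraulic gradient i = Δh / L = 16.3 / 1480 = 0.01101.
Specific discharge q = K · i = 62.20 × 0.01101 = 0.6850 m/day.

0.685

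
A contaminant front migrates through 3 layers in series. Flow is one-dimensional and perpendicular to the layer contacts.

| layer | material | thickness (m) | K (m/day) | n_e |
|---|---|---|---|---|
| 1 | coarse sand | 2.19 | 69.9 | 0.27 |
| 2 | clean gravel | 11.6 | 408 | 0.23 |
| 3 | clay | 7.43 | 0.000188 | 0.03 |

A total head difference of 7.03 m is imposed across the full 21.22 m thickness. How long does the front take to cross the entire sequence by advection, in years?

With flow normal to the layers, continuity requires the same specific discharge q through every layer.
Σ(b_i/K_i) = 2.19/69.9 + 11.6/408 + 7.43/0.000188 = 39521 d.
q = Δh / Σ(b_i/K_i) = 7.03 / 39521 = 0.0001779 m/day.
In each layer the seepage velocity is v_i = q/n_i, so the layer transit time is t_i = b_i·n_i / q:
  layer 1 (coarse sand): t_1 = 2.19 × 0.27 / 0.0001779 = 3324 d
  layer 2 (clean gravel): t_2 = 11.6 × 0.23 / 0.0001779 = 14999 d
  layer 3 (clay): t_3 = 7.43 × 0.03 / 0.0001779 = 1253 d
Total t = Σ t_i = 19576 days = 53.60 years.

53.6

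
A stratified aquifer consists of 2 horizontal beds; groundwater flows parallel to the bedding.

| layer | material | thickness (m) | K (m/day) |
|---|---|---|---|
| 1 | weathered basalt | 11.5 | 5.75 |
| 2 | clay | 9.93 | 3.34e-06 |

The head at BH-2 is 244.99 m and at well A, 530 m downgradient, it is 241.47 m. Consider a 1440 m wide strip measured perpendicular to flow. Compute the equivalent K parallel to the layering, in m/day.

3.09

Flow is parallel to layering, so each bed carries its own Darcy discharge and the transmissivities add.
Σ(K_i·b_i) = 5.75×11.5 + 3.34e-06×9.93 = 66.13 m²/day.
Total thickness b = 21.43 m, so K_eq = Σ(K_i·b_i)/b = 3.086 m/day.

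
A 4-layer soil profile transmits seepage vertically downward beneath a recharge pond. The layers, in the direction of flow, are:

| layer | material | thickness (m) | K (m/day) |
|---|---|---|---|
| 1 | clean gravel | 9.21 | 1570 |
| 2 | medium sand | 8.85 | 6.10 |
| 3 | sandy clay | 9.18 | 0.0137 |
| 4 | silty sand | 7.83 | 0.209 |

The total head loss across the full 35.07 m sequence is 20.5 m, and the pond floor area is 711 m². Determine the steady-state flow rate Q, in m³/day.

Flow is perpendicular to layering, so the layers act in series and the equivalent K is the thickness-weighted harmonic mean.
Total thickness L = 9.21 + 8.85 + 9.18 + 7.83 = 35.07 m.
Σ(b_i/K_i) = 9.21/1570 + 8.85/6.10 + 9.18/0.0137 + 7.83/0.209 = 709.0 d.
K_eq = L / Σ(b_i/K_i) = 35.07 / 709.0 = 0.04946 m/day.
Q = K_eq · A · (Δh/L) = 0.04946 × 711 × (20.5/35.07) = 20.56 m³/day.

20.6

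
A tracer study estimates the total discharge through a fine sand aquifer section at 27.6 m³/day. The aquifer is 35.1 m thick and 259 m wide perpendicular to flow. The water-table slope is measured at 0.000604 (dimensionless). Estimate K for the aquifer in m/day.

Cross-sectional area A = 259 × 35.1 = 9091 m².
Hydraulic gradient i = 0.000604.
From Q = K·A·i, K = Q / (A·i) = 27.6 / (9091 × 0.0006040) = 5.026 m/day.

5.03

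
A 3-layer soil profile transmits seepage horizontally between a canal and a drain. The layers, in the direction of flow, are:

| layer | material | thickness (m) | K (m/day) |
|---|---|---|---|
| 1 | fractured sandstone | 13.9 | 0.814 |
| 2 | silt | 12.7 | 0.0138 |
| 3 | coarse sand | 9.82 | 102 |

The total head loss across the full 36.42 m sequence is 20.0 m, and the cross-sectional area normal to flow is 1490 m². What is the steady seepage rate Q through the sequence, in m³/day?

Flow is perpendicular to layering, so the layers act in series and the equivalent K is the thickness-weighted harmonic mean.
Total thickness L = 13.9 + 12.7 + 9.82 = 36.42 m.
Σ(b_i/K_i) = 13.9/0.814 + 12.7/0.0138 + 9.82/102 = 937.5 d.
K_eq = L / Σ(b_i/K_i) = 36.42 / 937.5 = 0.03885 m/day.
Q = K_eq · A · (Δh/L) = 0.03885 × 1490 × (20.0/36.42) = 31.79 m³/day.

31.8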